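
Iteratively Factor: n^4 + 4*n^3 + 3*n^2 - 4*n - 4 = (n + 1)*(n^3 + 3*n^2 - 4) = (n + 1)*(n + 2)*(n^2 + n - 2) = (n - 1)*(n + 1)*(n + 2)*(n + 2)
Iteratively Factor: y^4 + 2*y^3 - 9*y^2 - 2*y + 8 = (y + 1)*(y^3 + y^2 - 10*y + 8) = (y - 1)*(y + 1)*(y^2 + 2*y - 8) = (y - 1)*(y + 1)*(y + 4)*(y - 2)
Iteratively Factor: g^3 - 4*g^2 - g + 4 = (g - 4)*(g^2 - 1) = (g - 4)*(g + 1)*(g - 1)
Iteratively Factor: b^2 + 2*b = (b + 2)*(b)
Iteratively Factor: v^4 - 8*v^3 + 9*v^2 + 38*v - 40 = (v - 5)*(v^3 - 3*v^2 - 6*v + 8) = (v - 5)*(v - 4)*(v^2 + v - 2) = (v - 5)*(v - 4)*(v - 1)*(v + 2)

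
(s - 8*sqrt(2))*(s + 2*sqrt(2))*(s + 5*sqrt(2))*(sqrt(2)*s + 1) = sqrt(2)*s^4 - s^3 - 93*sqrt(2)*s^2 - 412*s - 160*sqrt(2)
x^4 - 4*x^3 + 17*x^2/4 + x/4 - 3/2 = (x - 2)*(x - 3/2)*(x - 1)*(x + 1/2)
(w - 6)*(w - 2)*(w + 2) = w^3 - 6*w^2 - 4*w + 24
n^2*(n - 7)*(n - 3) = n^4 - 10*n^3 + 21*n^2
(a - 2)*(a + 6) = a^2 + 4*a - 12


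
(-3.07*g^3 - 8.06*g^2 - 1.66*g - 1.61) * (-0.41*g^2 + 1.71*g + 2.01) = 1.2587*g^5 - 1.9451*g^4 - 19.2727*g^3 - 18.3791*g^2 - 6.0897*g - 3.2361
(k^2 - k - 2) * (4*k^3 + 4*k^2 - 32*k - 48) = 4*k^5 - 44*k^3 - 24*k^2 + 112*k + 96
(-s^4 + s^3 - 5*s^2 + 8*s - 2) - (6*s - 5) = -s^4 + s^3 - 5*s^2 + 2*s + 3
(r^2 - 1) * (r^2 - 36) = r^4 - 37*r^2 + 36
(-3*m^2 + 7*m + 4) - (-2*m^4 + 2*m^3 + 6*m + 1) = 2*m^4 - 2*m^3 - 3*m^2 + m + 3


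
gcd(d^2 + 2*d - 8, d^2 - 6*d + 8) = d - 2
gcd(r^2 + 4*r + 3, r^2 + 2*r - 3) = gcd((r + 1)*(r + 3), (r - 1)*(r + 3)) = r + 3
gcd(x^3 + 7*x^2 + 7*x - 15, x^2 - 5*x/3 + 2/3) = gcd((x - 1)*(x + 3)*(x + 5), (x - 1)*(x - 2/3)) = x - 1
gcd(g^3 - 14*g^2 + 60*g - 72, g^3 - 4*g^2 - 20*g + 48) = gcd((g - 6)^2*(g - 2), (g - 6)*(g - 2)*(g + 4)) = g^2 - 8*g + 12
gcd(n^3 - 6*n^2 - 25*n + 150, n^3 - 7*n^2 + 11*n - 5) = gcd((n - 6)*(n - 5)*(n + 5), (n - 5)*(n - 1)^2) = n - 5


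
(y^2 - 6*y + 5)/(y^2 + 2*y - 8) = (y^2 - 6*y + 5)/(y^2 + 2*y - 8)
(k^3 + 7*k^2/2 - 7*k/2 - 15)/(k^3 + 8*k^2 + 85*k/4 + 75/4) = 2*(k - 2)/(2*k + 5)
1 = 1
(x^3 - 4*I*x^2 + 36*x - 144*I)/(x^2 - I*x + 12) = (x^2 + 36)/(x + 3*I)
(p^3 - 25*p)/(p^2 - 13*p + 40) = p*(p + 5)/(p - 8)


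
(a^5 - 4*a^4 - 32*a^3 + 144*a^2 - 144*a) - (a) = a^5 - 4*a^4 - 32*a^3 + 144*a^2 - 145*a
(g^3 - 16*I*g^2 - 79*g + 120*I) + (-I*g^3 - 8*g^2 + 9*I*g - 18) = g^3 - I*g^3 - 8*g^2 - 16*I*g^2 - 79*g + 9*I*g - 18 + 120*I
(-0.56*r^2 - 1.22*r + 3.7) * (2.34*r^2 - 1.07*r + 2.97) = -1.3104*r^4 - 2.2556*r^3 + 8.3002*r^2 - 7.5824*r + 10.989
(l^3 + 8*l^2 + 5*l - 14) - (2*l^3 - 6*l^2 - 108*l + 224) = -l^3 + 14*l^2 + 113*l - 238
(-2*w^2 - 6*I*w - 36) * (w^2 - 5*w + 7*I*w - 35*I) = -2*w^4 + 10*w^3 - 20*I*w^3 + 6*w^2 + 100*I*w^2 - 30*w - 252*I*w + 1260*I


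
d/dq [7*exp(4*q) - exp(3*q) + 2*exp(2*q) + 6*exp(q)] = (28*exp(3*q) - 3*exp(2*q) + 4*exp(q) + 6)*exp(q)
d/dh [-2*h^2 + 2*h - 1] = 2 - 4*h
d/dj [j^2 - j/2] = 2*j - 1/2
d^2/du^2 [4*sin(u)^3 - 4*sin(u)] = -36*sin(u)^3 + 28*sin(u)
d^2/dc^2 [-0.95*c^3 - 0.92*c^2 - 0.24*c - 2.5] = -5.7*c - 1.84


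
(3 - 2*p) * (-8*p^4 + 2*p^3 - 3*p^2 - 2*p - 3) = 16*p^5 - 28*p^4 + 12*p^3 - 5*p^2 - 9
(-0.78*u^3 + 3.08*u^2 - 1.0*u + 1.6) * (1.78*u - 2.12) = -1.3884*u^4 + 7.136*u^3 - 8.3096*u^2 + 4.968*u - 3.392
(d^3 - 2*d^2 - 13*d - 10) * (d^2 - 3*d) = d^5 - 5*d^4 - 7*d^3 + 29*d^2 + 30*d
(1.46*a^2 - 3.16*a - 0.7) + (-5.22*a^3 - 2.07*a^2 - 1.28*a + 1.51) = -5.22*a^3 - 0.61*a^2 - 4.44*a + 0.81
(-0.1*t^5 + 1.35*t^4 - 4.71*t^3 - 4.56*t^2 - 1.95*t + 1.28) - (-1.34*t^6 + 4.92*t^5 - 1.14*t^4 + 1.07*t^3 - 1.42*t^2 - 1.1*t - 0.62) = 1.34*t^6 - 5.02*t^5 + 2.49*t^4 - 5.78*t^3 - 3.14*t^2 - 0.85*t + 1.9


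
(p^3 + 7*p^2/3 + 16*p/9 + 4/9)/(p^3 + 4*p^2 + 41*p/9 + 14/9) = (3*p + 2)/(3*p + 7)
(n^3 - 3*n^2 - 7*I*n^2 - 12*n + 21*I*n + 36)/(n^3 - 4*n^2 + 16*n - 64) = (n^2 - 3*n*(1 + I) + 9*I)/(n^2 + 4*n*(-1 + I) - 16*I)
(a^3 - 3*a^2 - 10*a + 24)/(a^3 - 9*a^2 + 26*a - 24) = (a + 3)/(a - 3)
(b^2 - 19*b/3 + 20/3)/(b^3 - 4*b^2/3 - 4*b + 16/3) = (b - 5)/(b^2 - 4)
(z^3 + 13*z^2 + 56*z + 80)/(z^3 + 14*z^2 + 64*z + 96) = (z + 5)/(z + 6)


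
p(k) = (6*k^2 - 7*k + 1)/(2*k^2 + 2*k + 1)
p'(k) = (-4*k - 2)*(6*k^2 - 7*k + 1)/(2*k^2 + 2*k + 1)^2 + (12*k - 7)/(2*k^2 + 2*k + 1)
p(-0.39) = 8.86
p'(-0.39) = -29.72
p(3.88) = 1.65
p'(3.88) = 0.27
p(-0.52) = 12.50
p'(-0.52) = -24.44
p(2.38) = 1.07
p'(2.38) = 0.54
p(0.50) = -0.40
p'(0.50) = 0.24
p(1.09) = 0.09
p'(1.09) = 0.99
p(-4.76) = 4.63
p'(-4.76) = 0.40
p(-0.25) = 5.00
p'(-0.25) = -24.00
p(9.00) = 2.34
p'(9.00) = 0.07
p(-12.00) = 3.58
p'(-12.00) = 0.05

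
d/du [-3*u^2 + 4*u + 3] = 4 - 6*u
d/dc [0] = 0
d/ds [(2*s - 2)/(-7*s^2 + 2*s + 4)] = 2*(7*s^2 - 14*s + 6)/(49*s^4 - 28*s^3 - 52*s^2 + 16*s + 16)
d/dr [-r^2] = -2*r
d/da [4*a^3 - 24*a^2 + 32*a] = 12*a^2 - 48*a + 32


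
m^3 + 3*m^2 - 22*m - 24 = (m - 4)*(m + 1)*(m + 6)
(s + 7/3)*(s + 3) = s^2 + 16*s/3 + 7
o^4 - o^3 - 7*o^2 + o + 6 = (o - 3)*(o - 1)*(o + 1)*(o + 2)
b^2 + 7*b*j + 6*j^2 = (b + j)*(b + 6*j)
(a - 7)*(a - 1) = a^2 - 8*a + 7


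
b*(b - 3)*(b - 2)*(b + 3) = b^4 - 2*b^3 - 9*b^2 + 18*b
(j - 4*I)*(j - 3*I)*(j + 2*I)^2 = j^4 - 3*I*j^3 + 12*j^2 - 20*I*j + 48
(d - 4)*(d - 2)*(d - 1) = d^3 - 7*d^2 + 14*d - 8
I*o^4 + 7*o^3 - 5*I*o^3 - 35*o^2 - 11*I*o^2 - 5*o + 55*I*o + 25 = (o - 5)*(o - 5*I)*(o - I)*(I*o + 1)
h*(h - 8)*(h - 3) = h^3 - 11*h^2 + 24*h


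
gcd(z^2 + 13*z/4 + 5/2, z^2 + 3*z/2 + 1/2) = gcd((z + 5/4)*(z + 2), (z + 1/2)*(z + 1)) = 1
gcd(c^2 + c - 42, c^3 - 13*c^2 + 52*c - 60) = c - 6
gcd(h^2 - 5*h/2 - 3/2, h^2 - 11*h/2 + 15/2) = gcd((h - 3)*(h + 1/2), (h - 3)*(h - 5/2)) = h - 3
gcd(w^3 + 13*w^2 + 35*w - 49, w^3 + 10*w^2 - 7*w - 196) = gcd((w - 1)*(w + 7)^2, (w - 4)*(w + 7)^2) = w^2 + 14*w + 49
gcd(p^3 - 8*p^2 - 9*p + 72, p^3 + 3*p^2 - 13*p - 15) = p - 3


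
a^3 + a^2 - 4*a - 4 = (a - 2)*(a + 1)*(a + 2)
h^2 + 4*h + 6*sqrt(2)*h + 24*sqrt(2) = (h + 4)*(h + 6*sqrt(2))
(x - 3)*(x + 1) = x^2 - 2*x - 3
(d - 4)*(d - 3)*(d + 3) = d^3 - 4*d^2 - 9*d + 36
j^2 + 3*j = j*(j + 3)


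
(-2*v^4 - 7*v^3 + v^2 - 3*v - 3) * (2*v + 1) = -4*v^5 - 16*v^4 - 5*v^3 - 5*v^2 - 9*v - 3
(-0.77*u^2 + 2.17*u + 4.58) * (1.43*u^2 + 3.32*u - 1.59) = -1.1011*u^4 + 0.5467*u^3 + 14.9781*u^2 + 11.7553*u - 7.2822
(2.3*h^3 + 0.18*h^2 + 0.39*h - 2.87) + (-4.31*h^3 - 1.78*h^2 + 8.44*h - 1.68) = -2.01*h^3 - 1.6*h^2 + 8.83*h - 4.55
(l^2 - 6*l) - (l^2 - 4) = 4 - 6*l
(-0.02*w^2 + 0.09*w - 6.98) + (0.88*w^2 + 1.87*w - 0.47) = 0.86*w^2 + 1.96*w - 7.45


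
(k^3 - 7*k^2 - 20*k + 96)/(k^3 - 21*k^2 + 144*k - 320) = (k^2 + k - 12)/(k^2 - 13*k + 40)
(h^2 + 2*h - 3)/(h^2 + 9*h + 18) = (h - 1)/(h + 6)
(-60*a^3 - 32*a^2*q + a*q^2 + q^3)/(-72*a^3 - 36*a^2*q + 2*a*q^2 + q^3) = (5*a + q)/(6*a + q)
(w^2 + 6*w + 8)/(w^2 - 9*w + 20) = (w^2 + 6*w + 8)/(w^2 - 9*w + 20)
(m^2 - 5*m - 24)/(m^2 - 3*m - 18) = (m - 8)/(m - 6)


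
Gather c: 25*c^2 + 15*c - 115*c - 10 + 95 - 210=25*c^2 - 100*c - 125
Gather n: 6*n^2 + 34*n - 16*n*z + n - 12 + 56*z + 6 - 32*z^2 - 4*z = 6*n^2 + n*(35 - 16*z) - 32*z^2 + 52*z - 6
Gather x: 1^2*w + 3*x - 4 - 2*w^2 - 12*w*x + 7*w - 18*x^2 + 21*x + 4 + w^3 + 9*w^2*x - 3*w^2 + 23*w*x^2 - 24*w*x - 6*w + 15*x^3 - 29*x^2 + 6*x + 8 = w^3 - 5*w^2 + 2*w + 15*x^3 + x^2*(23*w - 47) + x*(9*w^2 - 36*w + 30) + 8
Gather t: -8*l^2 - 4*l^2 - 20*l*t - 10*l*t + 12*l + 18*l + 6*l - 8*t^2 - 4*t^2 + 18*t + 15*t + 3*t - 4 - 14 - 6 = -12*l^2 + 36*l - 12*t^2 + t*(36 - 30*l) - 24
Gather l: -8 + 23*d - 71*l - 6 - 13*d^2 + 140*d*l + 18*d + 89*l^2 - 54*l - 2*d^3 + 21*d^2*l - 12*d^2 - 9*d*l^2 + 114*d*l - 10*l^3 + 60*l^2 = -2*d^3 - 25*d^2 + 41*d - 10*l^3 + l^2*(149 - 9*d) + l*(21*d^2 + 254*d - 125) - 14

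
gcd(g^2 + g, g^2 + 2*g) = g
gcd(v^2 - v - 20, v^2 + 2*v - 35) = v - 5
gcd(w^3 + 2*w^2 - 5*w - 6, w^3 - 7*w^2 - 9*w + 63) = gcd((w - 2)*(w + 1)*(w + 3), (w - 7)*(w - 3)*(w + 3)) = w + 3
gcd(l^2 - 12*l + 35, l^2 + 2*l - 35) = l - 5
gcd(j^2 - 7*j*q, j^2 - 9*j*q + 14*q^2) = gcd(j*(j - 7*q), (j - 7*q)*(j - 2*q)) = -j + 7*q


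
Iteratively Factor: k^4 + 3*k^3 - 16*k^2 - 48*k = (k + 3)*(k^3 - 16*k) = k*(k + 3)*(k^2 - 16) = k*(k - 4)*(k + 3)*(k + 4)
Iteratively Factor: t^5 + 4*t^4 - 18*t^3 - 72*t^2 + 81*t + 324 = (t + 3)*(t^4 + t^3 - 21*t^2 - 9*t + 108) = (t + 3)*(t + 4)*(t^3 - 3*t^2 - 9*t + 27) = (t - 3)*(t + 3)*(t + 4)*(t^2 - 9) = (t - 3)*(t + 3)^2*(t + 4)*(t - 3)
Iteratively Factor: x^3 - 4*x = (x)*(x^2 - 4) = x*(x - 2)*(x + 2)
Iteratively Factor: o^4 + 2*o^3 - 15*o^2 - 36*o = (o - 4)*(o^3 + 6*o^2 + 9*o) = (o - 4)*(o + 3)*(o^2 + 3*o) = (o - 4)*(o + 3)^2*(o)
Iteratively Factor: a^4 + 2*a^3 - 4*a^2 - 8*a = (a - 2)*(a^3 + 4*a^2 + 4*a) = a*(a - 2)*(a^2 + 4*a + 4) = a*(a - 2)*(a + 2)*(a + 2)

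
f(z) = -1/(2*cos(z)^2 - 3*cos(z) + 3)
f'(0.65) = -0.03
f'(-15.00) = -0.09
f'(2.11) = 0.17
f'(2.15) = 0.16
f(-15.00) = -0.16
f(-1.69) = -0.30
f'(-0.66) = 0.03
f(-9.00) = -0.14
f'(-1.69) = -0.30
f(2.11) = -0.20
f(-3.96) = -0.17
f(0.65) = -0.53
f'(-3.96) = 0.12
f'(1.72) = 0.29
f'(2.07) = 0.18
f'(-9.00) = -0.05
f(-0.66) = -0.53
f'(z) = -(4*sin(z)*cos(z) - 3*sin(z))/(2*cos(z)^2 - 3*cos(z) + 3)^2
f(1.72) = -0.29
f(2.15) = -0.19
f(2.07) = -0.20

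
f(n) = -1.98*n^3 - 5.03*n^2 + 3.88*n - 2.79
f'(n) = -5.94*n^2 - 10.06*n + 3.88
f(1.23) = -9.31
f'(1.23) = -17.48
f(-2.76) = -10.19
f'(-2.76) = -13.60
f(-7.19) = 445.24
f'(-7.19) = -230.86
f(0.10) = -2.45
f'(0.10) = 2.81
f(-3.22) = -1.33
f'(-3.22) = -25.32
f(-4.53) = 60.47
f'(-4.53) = -72.44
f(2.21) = -40.15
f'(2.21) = -47.36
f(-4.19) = 38.29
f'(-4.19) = -58.25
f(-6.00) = 220.53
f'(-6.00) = -149.60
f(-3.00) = -6.24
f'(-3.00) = -19.40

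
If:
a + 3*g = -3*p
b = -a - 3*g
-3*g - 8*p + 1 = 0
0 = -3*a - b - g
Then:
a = -3/23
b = 12/23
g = -3/23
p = 4/23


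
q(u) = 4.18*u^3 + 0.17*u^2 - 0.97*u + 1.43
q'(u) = 12.54*u^2 + 0.34*u - 0.97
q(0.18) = 1.29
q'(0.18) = -0.50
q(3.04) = 117.49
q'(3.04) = 115.95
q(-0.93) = -0.88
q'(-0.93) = 9.56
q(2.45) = 61.55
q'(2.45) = 75.13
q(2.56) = 70.19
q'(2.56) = 82.08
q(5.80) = 817.09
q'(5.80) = 422.85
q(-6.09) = -930.48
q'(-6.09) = 462.04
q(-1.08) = -2.59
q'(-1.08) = 13.29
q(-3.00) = -106.99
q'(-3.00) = 110.87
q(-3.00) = -106.99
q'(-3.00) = 110.87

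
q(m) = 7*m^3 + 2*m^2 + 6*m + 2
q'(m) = 21*m^2 + 4*m + 6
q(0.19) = 3.26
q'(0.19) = 7.52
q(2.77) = 182.74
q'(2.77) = 178.21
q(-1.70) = -36.81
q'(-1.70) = 59.89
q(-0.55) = -1.86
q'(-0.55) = 10.15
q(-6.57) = -1936.24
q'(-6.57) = 886.18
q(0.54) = 6.93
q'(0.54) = 14.28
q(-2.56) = -117.69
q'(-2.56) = 133.39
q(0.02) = 2.12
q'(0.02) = 6.09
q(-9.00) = -4993.00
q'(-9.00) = 1671.00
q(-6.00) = -1474.00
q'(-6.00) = 738.00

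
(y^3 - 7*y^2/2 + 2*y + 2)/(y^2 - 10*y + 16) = (y^2 - 3*y/2 - 1)/(y - 8)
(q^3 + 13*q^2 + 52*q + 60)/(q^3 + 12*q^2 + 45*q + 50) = (q + 6)/(q + 5)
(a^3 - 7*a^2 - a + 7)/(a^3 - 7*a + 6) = (a^2 - 6*a - 7)/(a^2 + a - 6)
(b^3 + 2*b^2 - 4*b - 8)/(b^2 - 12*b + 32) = (b^3 + 2*b^2 - 4*b - 8)/(b^2 - 12*b + 32)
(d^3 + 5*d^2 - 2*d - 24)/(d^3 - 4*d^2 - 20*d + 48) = (d + 3)/(d - 6)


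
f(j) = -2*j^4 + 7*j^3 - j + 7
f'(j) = -8*j^3 + 21*j^2 - 1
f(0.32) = 6.89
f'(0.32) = 0.89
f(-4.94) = -2023.01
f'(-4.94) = 1475.91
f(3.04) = 29.81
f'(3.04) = -31.68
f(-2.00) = -79.00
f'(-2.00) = 147.00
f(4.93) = -340.62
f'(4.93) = -449.18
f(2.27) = 33.50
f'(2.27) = 13.63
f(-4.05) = -992.04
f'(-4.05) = 874.89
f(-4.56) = -1516.92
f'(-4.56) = 1194.22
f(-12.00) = -53549.00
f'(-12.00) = 16847.00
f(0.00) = 7.00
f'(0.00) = -1.00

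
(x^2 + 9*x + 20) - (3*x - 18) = x^2 + 6*x + 38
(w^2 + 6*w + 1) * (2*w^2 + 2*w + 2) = 2*w^4 + 14*w^3 + 16*w^2 + 14*w + 2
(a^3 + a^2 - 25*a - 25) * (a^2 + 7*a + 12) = a^5 + 8*a^4 - 6*a^3 - 188*a^2 - 475*a - 300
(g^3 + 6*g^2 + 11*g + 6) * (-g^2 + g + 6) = -g^5 - 5*g^4 + g^3 + 41*g^2 + 72*g + 36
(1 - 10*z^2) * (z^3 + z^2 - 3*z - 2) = -10*z^5 - 10*z^4 + 31*z^3 + 21*z^2 - 3*z - 2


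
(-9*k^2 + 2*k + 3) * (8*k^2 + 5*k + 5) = -72*k^4 - 29*k^3 - 11*k^2 + 25*k + 15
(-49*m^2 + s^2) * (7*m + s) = -343*m^3 - 49*m^2*s + 7*m*s^2 + s^3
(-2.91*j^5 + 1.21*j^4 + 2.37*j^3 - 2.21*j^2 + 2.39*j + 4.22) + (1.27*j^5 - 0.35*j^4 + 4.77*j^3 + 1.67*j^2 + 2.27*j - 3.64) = -1.64*j^5 + 0.86*j^4 + 7.14*j^3 - 0.54*j^2 + 4.66*j + 0.58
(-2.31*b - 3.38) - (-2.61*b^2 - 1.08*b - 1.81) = 2.61*b^2 - 1.23*b - 1.57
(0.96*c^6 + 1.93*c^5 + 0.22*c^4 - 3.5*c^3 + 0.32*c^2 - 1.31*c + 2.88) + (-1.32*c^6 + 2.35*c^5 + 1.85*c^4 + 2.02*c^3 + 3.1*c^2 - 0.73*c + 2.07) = -0.36*c^6 + 4.28*c^5 + 2.07*c^4 - 1.48*c^3 + 3.42*c^2 - 2.04*c + 4.95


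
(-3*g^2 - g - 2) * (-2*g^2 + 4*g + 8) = 6*g^4 - 10*g^3 - 24*g^2 - 16*g - 16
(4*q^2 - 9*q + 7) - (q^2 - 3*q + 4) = 3*q^2 - 6*q + 3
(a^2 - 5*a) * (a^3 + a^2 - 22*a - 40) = a^5 - 4*a^4 - 27*a^3 + 70*a^2 + 200*a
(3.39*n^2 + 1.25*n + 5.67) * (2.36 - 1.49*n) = -5.0511*n^3 + 6.1379*n^2 - 5.4983*n + 13.3812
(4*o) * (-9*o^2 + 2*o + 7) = -36*o^3 + 8*o^2 + 28*o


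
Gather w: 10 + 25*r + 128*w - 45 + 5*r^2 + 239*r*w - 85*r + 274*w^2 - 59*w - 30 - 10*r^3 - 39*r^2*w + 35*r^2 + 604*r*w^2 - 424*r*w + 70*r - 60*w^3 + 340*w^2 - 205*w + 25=-10*r^3 + 40*r^2 + 10*r - 60*w^3 + w^2*(604*r + 614) + w*(-39*r^2 - 185*r - 136) - 40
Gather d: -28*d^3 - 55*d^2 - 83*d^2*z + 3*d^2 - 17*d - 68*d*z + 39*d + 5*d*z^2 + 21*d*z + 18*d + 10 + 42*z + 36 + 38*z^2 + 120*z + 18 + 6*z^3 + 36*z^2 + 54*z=-28*d^3 + d^2*(-83*z - 52) + d*(5*z^2 - 47*z + 40) + 6*z^3 + 74*z^2 + 216*z + 64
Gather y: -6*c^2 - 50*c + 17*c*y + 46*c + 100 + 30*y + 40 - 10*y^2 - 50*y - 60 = -6*c^2 - 4*c - 10*y^2 + y*(17*c - 20) + 80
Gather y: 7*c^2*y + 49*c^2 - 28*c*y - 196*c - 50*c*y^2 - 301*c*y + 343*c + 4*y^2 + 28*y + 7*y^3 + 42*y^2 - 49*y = 49*c^2 + 147*c + 7*y^3 + y^2*(46 - 50*c) + y*(7*c^2 - 329*c - 21)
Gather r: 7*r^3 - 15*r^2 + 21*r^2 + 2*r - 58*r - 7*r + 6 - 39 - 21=7*r^3 + 6*r^2 - 63*r - 54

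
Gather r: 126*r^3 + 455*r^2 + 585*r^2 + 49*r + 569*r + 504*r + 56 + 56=126*r^3 + 1040*r^2 + 1122*r + 112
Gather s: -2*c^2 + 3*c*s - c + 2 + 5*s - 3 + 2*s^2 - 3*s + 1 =-2*c^2 - c + 2*s^2 + s*(3*c + 2)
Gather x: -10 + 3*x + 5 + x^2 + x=x^2 + 4*x - 5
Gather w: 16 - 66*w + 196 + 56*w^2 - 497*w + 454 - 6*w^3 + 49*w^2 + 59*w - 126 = -6*w^3 + 105*w^2 - 504*w + 540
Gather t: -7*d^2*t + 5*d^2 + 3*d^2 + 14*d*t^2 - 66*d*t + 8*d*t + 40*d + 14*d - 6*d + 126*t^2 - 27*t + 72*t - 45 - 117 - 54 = 8*d^2 + 48*d + t^2*(14*d + 126) + t*(-7*d^2 - 58*d + 45) - 216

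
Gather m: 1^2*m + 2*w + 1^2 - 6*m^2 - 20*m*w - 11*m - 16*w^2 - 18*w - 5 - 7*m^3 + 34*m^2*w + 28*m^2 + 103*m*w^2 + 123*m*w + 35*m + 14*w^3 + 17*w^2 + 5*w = -7*m^3 + m^2*(34*w + 22) + m*(103*w^2 + 103*w + 25) + 14*w^3 + w^2 - 11*w - 4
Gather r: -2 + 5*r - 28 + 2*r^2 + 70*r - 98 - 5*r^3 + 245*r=-5*r^3 + 2*r^2 + 320*r - 128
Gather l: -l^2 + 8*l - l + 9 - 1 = -l^2 + 7*l + 8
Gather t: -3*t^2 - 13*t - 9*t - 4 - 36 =-3*t^2 - 22*t - 40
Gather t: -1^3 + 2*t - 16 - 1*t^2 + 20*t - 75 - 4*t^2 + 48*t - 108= -5*t^2 + 70*t - 200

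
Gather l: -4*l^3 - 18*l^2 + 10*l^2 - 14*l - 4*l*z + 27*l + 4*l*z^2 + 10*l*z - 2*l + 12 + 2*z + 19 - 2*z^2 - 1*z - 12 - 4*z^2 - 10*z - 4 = -4*l^3 - 8*l^2 + l*(4*z^2 + 6*z + 11) - 6*z^2 - 9*z + 15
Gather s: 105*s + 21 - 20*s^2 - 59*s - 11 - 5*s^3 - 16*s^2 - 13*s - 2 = -5*s^3 - 36*s^2 + 33*s + 8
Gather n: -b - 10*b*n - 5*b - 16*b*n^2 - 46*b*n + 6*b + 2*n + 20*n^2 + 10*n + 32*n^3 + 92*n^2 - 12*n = -56*b*n + 32*n^3 + n^2*(112 - 16*b)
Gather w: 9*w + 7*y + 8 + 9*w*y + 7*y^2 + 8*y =w*(9*y + 9) + 7*y^2 + 15*y + 8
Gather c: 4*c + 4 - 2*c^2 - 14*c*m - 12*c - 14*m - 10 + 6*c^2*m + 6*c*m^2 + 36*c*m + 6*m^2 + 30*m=c^2*(6*m - 2) + c*(6*m^2 + 22*m - 8) + 6*m^2 + 16*m - 6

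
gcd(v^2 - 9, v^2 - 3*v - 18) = v + 3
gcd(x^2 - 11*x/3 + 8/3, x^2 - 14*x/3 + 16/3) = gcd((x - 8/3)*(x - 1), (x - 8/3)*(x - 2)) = x - 8/3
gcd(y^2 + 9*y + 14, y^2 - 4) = y + 2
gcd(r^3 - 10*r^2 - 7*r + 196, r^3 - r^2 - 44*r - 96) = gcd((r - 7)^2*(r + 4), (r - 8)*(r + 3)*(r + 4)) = r + 4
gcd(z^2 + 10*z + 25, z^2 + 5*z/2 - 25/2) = z + 5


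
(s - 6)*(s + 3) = s^2 - 3*s - 18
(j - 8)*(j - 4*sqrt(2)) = j^2 - 8*j - 4*sqrt(2)*j + 32*sqrt(2)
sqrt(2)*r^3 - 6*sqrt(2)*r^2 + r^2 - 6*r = r*(r - 6)*(sqrt(2)*r + 1)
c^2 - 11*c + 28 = (c - 7)*(c - 4)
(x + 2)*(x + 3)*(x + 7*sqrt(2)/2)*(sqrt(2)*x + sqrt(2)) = sqrt(2)*x^4 + 7*x^3 + 6*sqrt(2)*x^3 + 11*sqrt(2)*x^2 + 42*x^2 + 6*sqrt(2)*x + 77*x + 42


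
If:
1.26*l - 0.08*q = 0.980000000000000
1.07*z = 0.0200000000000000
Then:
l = 0.0634920634920635*q + 0.777777777777778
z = 0.02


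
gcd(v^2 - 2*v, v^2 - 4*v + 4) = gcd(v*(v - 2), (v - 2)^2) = v - 2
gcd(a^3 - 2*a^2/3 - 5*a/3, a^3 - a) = a^2 + a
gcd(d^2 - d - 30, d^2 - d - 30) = d^2 - d - 30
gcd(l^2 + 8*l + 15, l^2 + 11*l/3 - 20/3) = l + 5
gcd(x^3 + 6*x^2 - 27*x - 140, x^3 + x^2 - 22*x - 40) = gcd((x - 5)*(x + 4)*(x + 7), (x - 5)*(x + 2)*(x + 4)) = x^2 - x - 20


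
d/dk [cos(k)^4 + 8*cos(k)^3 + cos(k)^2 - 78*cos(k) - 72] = 2*(-2*cos(k)^3 - 12*cos(k)^2 - cos(k) + 39)*sin(k)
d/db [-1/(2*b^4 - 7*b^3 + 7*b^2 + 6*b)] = (8*b^3 - 21*b^2 + 14*b + 6)/(b^2*(2*b^3 - 7*b^2 + 7*b + 6)^2)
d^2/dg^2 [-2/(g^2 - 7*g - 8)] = 4*(-g^2 + 7*g + (2*g - 7)^2 + 8)/(-g^2 + 7*g + 8)^3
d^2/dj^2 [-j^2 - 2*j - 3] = -2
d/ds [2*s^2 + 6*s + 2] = 4*s + 6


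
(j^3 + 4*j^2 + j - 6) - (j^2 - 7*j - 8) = j^3 + 3*j^2 + 8*j + 2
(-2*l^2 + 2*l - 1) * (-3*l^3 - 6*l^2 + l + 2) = 6*l^5 + 6*l^4 - 11*l^3 + 4*l^2 + 3*l - 2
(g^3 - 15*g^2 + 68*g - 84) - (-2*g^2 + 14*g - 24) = g^3 - 13*g^2 + 54*g - 60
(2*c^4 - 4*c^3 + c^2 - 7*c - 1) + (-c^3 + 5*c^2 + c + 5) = 2*c^4 - 5*c^3 + 6*c^2 - 6*c + 4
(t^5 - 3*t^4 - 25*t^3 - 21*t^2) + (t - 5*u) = t^5 - 3*t^4 - 25*t^3 - 21*t^2 + t - 5*u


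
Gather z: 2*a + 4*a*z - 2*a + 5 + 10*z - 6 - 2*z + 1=z*(4*a + 8)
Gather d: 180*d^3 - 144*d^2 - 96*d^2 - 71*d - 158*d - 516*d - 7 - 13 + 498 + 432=180*d^3 - 240*d^2 - 745*d + 910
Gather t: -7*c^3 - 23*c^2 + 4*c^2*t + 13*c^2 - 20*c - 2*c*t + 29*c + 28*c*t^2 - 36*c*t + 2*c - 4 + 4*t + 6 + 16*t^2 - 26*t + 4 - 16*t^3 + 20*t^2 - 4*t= -7*c^3 - 10*c^2 + 11*c - 16*t^3 + t^2*(28*c + 36) + t*(4*c^2 - 38*c - 26) + 6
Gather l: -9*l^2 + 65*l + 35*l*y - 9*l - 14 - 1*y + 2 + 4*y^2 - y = -9*l^2 + l*(35*y + 56) + 4*y^2 - 2*y - 12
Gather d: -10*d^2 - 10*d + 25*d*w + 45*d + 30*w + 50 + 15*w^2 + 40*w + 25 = -10*d^2 + d*(25*w + 35) + 15*w^2 + 70*w + 75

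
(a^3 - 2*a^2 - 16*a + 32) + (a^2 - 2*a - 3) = a^3 - a^2 - 18*a + 29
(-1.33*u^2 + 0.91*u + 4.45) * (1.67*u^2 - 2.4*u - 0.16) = -2.2211*u^4 + 4.7117*u^3 + 5.4603*u^2 - 10.8256*u - 0.712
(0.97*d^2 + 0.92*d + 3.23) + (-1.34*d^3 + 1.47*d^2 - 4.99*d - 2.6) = -1.34*d^3 + 2.44*d^2 - 4.07*d + 0.63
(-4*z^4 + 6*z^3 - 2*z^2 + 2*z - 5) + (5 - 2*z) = -4*z^4 + 6*z^3 - 2*z^2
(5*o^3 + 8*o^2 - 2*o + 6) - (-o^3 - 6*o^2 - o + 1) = 6*o^3 + 14*o^2 - o + 5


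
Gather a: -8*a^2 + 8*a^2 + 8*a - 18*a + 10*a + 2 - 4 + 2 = 0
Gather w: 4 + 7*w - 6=7*w - 2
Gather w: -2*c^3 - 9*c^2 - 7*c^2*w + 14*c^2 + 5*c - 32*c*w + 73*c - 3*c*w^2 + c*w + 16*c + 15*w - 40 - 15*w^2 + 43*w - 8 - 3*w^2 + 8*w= -2*c^3 + 5*c^2 + 94*c + w^2*(-3*c - 18) + w*(-7*c^2 - 31*c + 66) - 48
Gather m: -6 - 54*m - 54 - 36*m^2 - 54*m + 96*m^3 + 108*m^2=96*m^3 + 72*m^2 - 108*m - 60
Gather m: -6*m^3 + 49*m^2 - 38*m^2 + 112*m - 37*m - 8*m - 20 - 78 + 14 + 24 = -6*m^3 + 11*m^2 + 67*m - 60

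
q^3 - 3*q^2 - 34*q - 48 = (q - 8)*(q + 2)*(q + 3)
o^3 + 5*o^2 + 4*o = o*(o + 1)*(o + 4)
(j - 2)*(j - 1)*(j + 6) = j^3 + 3*j^2 - 16*j + 12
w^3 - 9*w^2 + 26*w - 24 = (w - 4)*(w - 3)*(w - 2)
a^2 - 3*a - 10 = (a - 5)*(a + 2)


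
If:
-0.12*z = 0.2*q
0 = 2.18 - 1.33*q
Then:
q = 1.64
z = -2.73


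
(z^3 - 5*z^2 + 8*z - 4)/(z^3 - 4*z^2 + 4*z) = (z - 1)/z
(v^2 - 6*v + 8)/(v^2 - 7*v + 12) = (v - 2)/(v - 3)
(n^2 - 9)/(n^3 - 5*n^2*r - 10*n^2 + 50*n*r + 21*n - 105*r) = (-n - 3)/(-n^2 + 5*n*r + 7*n - 35*r)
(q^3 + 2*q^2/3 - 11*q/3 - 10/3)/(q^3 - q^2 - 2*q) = (q + 5/3)/q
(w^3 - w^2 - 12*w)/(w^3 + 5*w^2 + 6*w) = (w - 4)/(w + 2)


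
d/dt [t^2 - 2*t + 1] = 2*t - 2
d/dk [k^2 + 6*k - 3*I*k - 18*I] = 2*k + 6 - 3*I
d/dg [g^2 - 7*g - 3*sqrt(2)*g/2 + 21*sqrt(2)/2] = 2*g - 7 - 3*sqrt(2)/2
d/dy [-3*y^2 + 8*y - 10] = 8 - 6*y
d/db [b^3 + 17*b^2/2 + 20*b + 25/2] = 3*b^2 + 17*b + 20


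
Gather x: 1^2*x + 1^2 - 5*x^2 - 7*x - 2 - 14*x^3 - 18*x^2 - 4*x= -14*x^3 - 23*x^2 - 10*x - 1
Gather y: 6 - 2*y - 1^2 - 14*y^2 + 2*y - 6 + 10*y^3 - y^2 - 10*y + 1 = 10*y^3 - 15*y^2 - 10*y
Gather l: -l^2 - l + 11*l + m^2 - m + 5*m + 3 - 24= -l^2 + 10*l + m^2 + 4*m - 21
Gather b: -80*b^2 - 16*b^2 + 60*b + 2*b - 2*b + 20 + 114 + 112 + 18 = -96*b^2 + 60*b + 264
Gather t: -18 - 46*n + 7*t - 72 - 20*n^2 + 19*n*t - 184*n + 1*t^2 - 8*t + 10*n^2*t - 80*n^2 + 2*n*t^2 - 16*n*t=-100*n^2 - 230*n + t^2*(2*n + 1) + t*(10*n^2 + 3*n - 1) - 90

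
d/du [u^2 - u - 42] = 2*u - 1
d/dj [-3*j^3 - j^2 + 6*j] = -9*j^2 - 2*j + 6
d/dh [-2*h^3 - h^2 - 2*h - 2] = -6*h^2 - 2*h - 2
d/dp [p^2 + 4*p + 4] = 2*p + 4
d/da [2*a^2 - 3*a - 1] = 4*a - 3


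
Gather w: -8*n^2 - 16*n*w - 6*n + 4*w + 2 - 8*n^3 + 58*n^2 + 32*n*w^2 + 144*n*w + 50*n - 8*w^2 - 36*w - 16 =-8*n^3 + 50*n^2 + 44*n + w^2*(32*n - 8) + w*(128*n - 32) - 14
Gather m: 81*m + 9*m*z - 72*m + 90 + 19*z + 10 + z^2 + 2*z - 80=m*(9*z + 9) + z^2 + 21*z + 20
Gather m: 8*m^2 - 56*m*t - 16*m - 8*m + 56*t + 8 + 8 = 8*m^2 + m*(-56*t - 24) + 56*t + 16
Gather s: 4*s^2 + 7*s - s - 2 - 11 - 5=4*s^2 + 6*s - 18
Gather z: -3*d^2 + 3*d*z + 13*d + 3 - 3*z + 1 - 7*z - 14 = -3*d^2 + 13*d + z*(3*d - 10) - 10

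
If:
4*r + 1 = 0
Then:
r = -1/4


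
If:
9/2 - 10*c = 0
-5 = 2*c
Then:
No Solution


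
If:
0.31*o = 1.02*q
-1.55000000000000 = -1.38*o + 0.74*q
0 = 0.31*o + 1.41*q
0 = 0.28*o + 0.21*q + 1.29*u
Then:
No Solution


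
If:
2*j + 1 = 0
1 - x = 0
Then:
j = -1/2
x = 1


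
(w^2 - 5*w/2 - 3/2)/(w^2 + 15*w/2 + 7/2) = (w - 3)/(w + 7)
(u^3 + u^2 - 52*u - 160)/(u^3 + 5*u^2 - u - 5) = (u^2 - 4*u - 32)/(u^2 - 1)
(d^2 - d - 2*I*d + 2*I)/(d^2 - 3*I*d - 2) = (d - 1)/(d - I)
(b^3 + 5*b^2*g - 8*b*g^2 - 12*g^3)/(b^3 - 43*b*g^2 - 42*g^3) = (b - 2*g)/(b - 7*g)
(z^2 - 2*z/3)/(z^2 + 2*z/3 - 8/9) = 3*z/(3*z + 4)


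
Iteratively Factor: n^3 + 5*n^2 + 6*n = (n + 3)*(n^2 + 2*n) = (n + 2)*(n + 3)*(n)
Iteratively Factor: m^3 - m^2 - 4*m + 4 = (m - 1)*(m^2 - 4) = (m - 1)*(m + 2)*(m - 2)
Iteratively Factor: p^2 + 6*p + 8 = (p + 4)*(p + 2)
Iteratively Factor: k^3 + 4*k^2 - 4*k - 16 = (k + 4)*(k^2 - 4) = (k - 2)*(k + 4)*(k + 2)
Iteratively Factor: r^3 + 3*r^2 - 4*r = (r + 4)*(r^2 - r) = (r - 1)*(r + 4)*(r)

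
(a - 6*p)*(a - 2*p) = a^2 - 8*a*p + 12*p^2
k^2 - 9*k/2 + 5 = (k - 5/2)*(k - 2)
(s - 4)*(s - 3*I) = s^2 - 4*s - 3*I*s + 12*I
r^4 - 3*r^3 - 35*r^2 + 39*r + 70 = (r - 7)*(r - 2)*(r + 1)*(r + 5)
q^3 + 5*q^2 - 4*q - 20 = (q - 2)*(q + 2)*(q + 5)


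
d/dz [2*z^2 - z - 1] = 4*z - 1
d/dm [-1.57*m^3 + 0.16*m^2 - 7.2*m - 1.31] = -4.71*m^2 + 0.32*m - 7.2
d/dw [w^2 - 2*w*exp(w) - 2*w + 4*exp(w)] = -2*w*exp(w) + 2*w + 2*exp(w) - 2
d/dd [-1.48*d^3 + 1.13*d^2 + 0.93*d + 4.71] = -4.44*d^2 + 2.26*d + 0.93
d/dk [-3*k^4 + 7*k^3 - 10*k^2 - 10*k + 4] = -12*k^3 + 21*k^2 - 20*k - 10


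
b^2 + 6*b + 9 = (b + 3)^2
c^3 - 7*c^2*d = c^2*(c - 7*d)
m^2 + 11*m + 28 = (m + 4)*(m + 7)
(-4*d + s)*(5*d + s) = -20*d^2 + d*s + s^2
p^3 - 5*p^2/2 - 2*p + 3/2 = (p - 3)*(p - 1/2)*(p + 1)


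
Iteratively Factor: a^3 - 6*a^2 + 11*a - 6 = (a - 1)*(a^2 - 5*a + 6) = (a - 2)*(a - 1)*(a - 3)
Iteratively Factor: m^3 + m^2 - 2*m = (m)*(m^2 + m - 2) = m*(m - 1)*(m + 2)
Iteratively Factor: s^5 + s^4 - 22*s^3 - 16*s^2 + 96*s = (s + 4)*(s^4 - 3*s^3 - 10*s^2 + 24*s) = (s + 3)*(s + 4)*(s^3 - 6*s^2 + 8*s) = (s - 2)*(s + 3)*(s + 4)*(s^2 - 4*s) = s*(s - 2)*(s + 3)*(s + 4)*(s - 4)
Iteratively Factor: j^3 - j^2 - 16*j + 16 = (j - 4)*(j^2 + 3*j - 4) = (j - 4)*(j - 1)*(j + 4)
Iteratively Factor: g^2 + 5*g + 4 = (g + 4)*(g + 1)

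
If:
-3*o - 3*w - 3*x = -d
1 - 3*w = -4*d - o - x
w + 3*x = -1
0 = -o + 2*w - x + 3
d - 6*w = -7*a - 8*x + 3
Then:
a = -62/147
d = -9/7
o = 2/3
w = -8/7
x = 1/21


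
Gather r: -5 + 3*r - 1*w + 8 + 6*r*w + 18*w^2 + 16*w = r*(6*w + 3) + 18*w^2 + 15*w + 3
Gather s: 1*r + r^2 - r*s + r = r^2 - r*s + 2*r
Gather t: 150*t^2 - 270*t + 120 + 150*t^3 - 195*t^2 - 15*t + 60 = 150*t^3 - 45*t^2 - 285*t + 180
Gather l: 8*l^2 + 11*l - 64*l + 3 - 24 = 8*l^2 - 53*l - 21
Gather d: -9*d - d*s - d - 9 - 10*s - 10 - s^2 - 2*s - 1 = d*(-s - 10) - s^2 - 12*s - 20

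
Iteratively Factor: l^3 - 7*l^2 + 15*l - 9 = (l - 3)*(l^2 - 4*l + 3) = (l - 3)^2*(l - 1)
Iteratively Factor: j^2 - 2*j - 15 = (j - 5)*(j + 3)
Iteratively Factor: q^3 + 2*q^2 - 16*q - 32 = (q + 4)*(q^2 - 2*q - 8) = (q + 2)*(q + 4)*(q - 4)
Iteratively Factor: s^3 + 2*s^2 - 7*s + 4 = (s + 4)*(s^2 - 2*s + 1) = (s - 1)*(s + 4)*(s - 1)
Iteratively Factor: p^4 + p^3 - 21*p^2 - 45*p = (p + 3)*(p^3 - 2*p^2 - 15*p) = p*(p + 3)*(p^2 - 2*p - 15) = p*(p - 5)*(p + 3)*(p + 3)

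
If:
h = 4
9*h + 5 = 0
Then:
No Solution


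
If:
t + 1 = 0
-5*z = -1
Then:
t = -1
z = 1/5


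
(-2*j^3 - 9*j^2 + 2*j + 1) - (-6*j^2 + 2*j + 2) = -2*j^3 - 3*j^2 - 1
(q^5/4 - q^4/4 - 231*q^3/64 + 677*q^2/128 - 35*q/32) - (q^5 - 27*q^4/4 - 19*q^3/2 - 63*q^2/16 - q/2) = -3*q^5/4 + 13*q^4/2 + 377*q^3/64 + 1181*q^2/128 - 19*q/32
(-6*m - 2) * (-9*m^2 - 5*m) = 54*m^3 + 48*m^2 + 10*m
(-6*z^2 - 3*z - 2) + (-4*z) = -6*z^2 - 7*z - 2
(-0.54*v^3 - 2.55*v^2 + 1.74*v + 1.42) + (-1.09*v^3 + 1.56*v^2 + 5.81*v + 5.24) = -1.63*v^3 - 0.99*v^2 + 7.55*v + 6.66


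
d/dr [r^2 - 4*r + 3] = 2*r - 4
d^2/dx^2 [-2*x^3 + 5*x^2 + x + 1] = 10 - 12*x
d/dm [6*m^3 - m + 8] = 18*m^2 - 1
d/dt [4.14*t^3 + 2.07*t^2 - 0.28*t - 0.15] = 12.42*t^2 + 4.14*t - 0.28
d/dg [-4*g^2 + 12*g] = 12 - 8*g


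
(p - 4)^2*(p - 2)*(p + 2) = p^4 - 8*p^3 + 12*p^2 + 32*p - 64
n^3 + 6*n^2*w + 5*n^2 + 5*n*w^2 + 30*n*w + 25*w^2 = (n + 5)*(n + w)*(n + 5*w)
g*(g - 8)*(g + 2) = g^3 - 6*g^2 - 16*g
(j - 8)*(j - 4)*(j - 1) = j^3 - 13*j^2 + 44*j - 32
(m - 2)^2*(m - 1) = m^3 - 5*m^2 + 8*m - 4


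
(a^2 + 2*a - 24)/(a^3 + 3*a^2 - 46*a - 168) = (a - 4)/(a^2 - 3*a - 28)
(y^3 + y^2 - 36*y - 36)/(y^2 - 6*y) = y + 7 + 6/y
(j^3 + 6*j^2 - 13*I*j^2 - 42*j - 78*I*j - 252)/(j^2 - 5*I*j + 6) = (j^2 + j*(6 - 7*I) - 42*I)/(j + I)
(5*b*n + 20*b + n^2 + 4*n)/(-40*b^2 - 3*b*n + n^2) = (-n - 4)/(8*b - n)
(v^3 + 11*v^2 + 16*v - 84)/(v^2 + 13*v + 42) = v - 2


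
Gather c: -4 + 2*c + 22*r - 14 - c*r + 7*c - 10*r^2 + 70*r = c*(9 - r) - 10*r^2 + 92*r - 18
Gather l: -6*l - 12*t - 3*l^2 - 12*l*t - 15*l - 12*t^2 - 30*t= -3*l^2 + l*(-12*t - 21) - 12*t^2 - 42*t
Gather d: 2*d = 2*d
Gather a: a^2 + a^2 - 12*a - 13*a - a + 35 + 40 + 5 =2*a^2 - 26*a + 80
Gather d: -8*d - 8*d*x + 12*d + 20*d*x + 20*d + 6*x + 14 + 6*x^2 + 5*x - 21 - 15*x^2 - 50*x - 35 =d*(12*x + 24) - 9*x^2 - 39*x - 42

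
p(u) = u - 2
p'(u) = 1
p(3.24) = 1.24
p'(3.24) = 1.00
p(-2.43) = -4.43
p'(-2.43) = 1.00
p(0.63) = -1.37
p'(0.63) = 1.00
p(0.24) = -1.76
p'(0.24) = 1.00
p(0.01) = -1.99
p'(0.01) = 1.00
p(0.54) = -1.46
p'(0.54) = 1.00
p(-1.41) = -3.41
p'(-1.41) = 1.00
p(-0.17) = -2.17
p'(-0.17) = 1.00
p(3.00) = 1.00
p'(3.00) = 1.00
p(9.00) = 7.00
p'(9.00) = 1.00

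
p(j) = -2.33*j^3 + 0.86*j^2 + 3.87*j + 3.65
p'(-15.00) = -1594.68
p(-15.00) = 8002.85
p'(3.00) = -53.88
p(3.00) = -39.91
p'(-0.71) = -0.87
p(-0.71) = 2.17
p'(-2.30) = -37.06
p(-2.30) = 27.65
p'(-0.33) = 2.54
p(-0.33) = 2.55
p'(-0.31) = 2.67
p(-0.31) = 2.60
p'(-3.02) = -65.08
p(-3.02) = 63.98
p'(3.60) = -80.53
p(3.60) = -79.98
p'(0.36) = 3.58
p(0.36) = 5.05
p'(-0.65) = -0.20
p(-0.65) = 2.14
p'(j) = -6.99*j^2 + 1.72*j + 3.87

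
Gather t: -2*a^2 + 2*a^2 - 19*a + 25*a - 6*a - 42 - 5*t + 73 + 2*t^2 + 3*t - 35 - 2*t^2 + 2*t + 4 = 0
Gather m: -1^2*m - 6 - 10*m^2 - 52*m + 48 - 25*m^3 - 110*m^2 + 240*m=-25*m^3 - 120*m^2 + 187*m + 42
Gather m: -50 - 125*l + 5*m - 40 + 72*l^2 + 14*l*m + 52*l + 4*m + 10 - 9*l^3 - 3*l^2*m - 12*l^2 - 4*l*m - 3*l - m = -9*l^3 + 60*l^2 - 76*l + m*(-3*l^2 + 10*l + 8) - 80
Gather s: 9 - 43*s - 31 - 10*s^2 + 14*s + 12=-10*s^2 - 29*s - 10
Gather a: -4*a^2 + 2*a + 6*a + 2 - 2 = -4*a^2 + 8*a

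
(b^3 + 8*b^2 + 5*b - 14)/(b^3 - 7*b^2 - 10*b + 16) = (b + 7)/(b - 8)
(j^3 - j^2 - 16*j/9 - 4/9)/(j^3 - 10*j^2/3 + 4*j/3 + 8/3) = (j + 1/3)/(j - 2)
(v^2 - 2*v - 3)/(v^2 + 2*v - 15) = (v + 1)/(v + 5)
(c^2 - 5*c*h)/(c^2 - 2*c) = (c - 5*h)/(c - 2)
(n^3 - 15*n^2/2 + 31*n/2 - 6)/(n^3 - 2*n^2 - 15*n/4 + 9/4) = 2*(n - 4)/(2*n + 3)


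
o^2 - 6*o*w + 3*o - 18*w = (o + 3)*(o - 6*w)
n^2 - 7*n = n*(n - 7)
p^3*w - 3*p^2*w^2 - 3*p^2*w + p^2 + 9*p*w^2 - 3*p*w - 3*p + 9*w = (p - 3)*(p - 3*w)*(p*w + 1)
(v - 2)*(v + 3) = v^2 + v - 6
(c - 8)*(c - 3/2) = c^2 - 19*c/2 + 12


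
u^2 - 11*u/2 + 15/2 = (u - 3)*(u - 5/2)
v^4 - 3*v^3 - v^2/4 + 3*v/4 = v*(v - 3)*(v - 1/2)*(v + 1/2)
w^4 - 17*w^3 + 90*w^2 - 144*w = w*(w - 8)*(w - 6)*(w - 3)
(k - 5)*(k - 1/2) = k^2 - 11*k/2 + 5/2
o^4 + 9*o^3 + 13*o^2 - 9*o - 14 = (o - 1)*(o + 1)*(o + 2)*(o + 7)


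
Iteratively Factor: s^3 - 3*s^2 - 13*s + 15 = (s - 5)*(s^2 + 2*s - 3) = (s - 5)*(s + 3)*(s - 1)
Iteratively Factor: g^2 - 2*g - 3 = (g + 1)*(g - 3)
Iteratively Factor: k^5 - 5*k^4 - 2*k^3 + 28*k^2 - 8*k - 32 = (k - 2)*(k^4 - 3*k^3 - 8*k^2 + 12*k + 16) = (k - 2)*(k + 1)*(k^3 - 4*k^2 - 4*k + 16) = (k - 2)*(k + 1)*(k + 2)*(k^2 - 6*k + 8) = (k - 4)*(k - 2)*(k + 1)*(k + 2)*(k - 2)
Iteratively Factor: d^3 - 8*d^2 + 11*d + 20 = (d - 4)*(d^2 - 4*d - 5) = (d - 4)*(d + 1)*(d - 5)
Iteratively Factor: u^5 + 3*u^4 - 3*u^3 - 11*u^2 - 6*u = (u - 2)*(u^4 + 5*u^3 + 7*u^2 + 3*u) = (u - 2)*(u + 1)*(u^3 + 4*u^2 + 3*u) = (u - 2)*(u + 1)^2*(u^2 + 3*u) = u*(u - 2)*(u + 1)^2*(u + 3)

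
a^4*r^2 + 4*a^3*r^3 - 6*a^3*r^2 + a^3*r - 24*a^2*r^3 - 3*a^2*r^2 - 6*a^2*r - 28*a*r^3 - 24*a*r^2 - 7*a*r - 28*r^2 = (a - 7)*(a + 4*r)*(a*r + 1)*(a*r + r)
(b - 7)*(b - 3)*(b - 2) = b^3 - 12*b^2 + 41*b - 42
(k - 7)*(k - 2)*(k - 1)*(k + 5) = k^4 - 5*k^3 - 27*k^2 + 101*k - 70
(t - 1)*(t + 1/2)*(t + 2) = t^3 + 3*t^2/2 - 3*t/2 - 1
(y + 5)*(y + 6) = y^2 + 11*y + 30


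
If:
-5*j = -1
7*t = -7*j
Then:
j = 1/5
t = -1/5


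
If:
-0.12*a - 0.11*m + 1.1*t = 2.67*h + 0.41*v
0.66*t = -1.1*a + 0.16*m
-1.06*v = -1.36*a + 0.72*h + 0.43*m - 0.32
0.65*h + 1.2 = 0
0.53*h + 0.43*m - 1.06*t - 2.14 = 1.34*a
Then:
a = 3.09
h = -1.85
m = 10.41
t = -2.62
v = 1.29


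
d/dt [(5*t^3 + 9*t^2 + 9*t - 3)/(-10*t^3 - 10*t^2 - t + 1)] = 2*(20*t^4 + 85*t^3 + 3*t^2 - 21*t + 3)/(100*t^6 + 200*t^5 + 120*t^4 - 19*t^2 - 2*t + 1)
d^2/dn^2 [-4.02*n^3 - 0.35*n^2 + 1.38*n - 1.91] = -24.12*n - 0.7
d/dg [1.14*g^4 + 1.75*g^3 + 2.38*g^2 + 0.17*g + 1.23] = 4.56*g^3 + 5.25*g^2 + 4.76*g + 0.17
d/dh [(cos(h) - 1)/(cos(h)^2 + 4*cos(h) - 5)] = sin(h)/(cos(h) + 5)^2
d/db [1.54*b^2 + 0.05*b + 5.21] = 3.08*b + 0.05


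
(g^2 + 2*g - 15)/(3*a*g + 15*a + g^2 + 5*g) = (g - 3)/(3*a + g)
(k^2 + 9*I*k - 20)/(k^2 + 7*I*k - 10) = (k + 4*I)/(k + 2*I)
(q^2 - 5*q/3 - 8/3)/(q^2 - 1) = (q - 8/3)/(q - 1)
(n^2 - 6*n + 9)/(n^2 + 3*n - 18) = (n - 3)/(n + 6)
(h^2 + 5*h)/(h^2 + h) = (h + 5)/(h + 1)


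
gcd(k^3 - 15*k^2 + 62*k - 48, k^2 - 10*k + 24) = k - 6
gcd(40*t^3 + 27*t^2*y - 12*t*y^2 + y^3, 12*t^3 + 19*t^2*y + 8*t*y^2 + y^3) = t + y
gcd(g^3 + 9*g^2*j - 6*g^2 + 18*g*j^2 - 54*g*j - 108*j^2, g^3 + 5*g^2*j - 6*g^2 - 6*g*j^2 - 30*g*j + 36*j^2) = g^2 + 6*g*j - 6*g - 36*j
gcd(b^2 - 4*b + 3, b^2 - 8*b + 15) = b - 3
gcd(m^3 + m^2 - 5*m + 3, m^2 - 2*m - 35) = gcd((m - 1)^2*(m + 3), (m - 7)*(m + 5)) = 1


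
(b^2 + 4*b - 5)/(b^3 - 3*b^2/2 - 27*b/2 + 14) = 2*(b + 5)/(2*b^2 - b - 28)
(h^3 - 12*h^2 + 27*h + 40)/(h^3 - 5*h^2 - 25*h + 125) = (h^2 - 7*h - 8)/(h^2 - 25)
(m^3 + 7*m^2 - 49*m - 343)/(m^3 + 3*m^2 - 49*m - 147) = (m + 7)/(m + 3)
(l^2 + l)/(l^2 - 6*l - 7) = l/(l - 7)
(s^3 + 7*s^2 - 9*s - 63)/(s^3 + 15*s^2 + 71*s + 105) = (s - 3)/(s + 5)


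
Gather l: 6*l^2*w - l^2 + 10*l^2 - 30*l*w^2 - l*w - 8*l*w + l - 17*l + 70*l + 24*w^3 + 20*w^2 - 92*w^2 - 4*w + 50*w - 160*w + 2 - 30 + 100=l^2*(6*w + 9) + l*(-30*w^2 - 9*w + 54) + 24*w^3 - 72*w^2 - 114*w + 72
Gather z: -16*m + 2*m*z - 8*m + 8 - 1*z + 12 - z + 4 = -24*m + z*(2*m - 2) + 24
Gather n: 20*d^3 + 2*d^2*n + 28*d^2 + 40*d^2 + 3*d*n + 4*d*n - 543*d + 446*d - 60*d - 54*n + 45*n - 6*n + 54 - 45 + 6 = 20*d^3 + 68*d^2 - 157*d + n*(2*d^2 + 7*d - 15) + 15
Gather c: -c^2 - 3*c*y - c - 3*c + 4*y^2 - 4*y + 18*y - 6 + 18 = -c^2 + c*(-3*y - 4) + 4*y^2 + 14*y + 12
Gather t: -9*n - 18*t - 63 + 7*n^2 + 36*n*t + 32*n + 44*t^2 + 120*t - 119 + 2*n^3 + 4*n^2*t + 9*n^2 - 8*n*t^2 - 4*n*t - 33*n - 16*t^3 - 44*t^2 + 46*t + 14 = 2*n^3 + 16*n^2 - 8*n*t^2 - 10*n - 16*t^3 + t*(4*n^2 + 32*n + 148) - 168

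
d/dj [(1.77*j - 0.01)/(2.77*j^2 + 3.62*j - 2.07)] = (-4.9029*j^2 + 0.0553999999999997*j - 3.6277)/(7.6729*j^4 + 20.0548*j^3 + 1.6366*j^2 - 14.9868*j + 4.2849)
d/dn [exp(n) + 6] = exp(n)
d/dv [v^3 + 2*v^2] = v*(3*v + 4)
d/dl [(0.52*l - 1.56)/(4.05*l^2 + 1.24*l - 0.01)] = (-2.106*l^2 + 12.636*l + 1.9292)/(16.4025*l^4 + 10.044*l^3 + 1.4566*l^2 - 0.0248*l + 0.0001)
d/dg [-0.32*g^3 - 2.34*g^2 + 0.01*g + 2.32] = -0.96*g^2 - 4.68*g + 0.01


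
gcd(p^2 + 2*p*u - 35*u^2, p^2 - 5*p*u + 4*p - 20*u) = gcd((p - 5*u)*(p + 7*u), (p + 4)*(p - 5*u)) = p - 5*u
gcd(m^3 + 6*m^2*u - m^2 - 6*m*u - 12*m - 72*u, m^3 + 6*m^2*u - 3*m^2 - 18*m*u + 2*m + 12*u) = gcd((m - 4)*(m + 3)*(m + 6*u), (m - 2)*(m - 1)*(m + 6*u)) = m + 6*u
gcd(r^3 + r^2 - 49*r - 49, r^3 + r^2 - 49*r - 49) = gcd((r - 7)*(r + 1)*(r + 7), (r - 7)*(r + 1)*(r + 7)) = r^3 + r^2 - 49*r - 49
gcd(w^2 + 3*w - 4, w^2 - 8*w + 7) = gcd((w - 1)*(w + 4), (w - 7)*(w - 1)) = w - 1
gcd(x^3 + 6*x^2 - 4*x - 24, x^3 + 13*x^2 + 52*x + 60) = x^2 + 8*x + 12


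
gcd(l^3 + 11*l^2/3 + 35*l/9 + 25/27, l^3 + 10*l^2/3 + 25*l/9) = l^2 + 10*l/3 + 25/9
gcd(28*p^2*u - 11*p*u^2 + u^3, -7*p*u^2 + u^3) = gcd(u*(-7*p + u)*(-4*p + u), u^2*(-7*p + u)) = 7*p*u - u^2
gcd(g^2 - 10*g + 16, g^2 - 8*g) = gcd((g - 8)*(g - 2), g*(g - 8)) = g - 8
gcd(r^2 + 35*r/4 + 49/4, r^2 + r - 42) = r + 7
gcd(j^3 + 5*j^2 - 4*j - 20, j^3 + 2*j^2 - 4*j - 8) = j^2 - 4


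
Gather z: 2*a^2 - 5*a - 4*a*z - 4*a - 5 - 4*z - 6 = 2*a^2 - 9*a + z*(-4*a - 4) - 11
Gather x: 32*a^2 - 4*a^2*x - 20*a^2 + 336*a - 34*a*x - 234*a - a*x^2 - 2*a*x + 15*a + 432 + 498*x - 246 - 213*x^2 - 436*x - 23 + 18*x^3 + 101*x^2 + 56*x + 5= 12*a^2 + 117*a + 18*x^3 + x^2*(-a - 112) + x*(-4*a^2 - 36*a + 118) + 168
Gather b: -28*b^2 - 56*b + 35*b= -28*b^2 - 21*b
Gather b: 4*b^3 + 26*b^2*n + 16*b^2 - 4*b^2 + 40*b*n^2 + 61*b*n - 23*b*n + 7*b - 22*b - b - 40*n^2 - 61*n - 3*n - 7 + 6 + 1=4*b^3 + b^2*(26*n + 12) + b*(40*n^2 + 38*n - 16) - 40*n^2 - 64*n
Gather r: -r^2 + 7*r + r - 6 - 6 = -r^2 + 8*r - 12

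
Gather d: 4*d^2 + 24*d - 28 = 4*d^2 + 24*d - 28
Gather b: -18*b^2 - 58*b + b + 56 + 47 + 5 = -18*b^2 - 57*b + 108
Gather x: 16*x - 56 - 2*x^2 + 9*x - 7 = -2*x^2 + 25*x - 63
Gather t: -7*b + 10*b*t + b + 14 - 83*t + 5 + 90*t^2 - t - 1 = -6*b + 90*t^2 + t*(10*b - 84) + 18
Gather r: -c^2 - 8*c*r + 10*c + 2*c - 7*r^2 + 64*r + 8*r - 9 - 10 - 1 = -c^2 + 12*c - 7*r^2 + r*(72 - 8*c) - 20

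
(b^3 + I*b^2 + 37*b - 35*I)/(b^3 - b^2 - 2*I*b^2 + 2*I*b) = (b^3 + I*b^2 + 37*b - 35*I)/(b*(b^2 - b - 2*I*b + 2*I))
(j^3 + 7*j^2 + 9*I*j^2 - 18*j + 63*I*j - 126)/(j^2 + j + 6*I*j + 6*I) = (j^2 + j*(7 + 3*I) + 21*I)/(j + 1)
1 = 1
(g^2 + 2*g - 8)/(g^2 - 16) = (g - 2)/(g - 4)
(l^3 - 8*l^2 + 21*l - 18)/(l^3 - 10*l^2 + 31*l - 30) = (l - 3)/(l - 5)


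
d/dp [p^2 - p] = 2*p - 1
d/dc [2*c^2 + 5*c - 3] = 4*c + 5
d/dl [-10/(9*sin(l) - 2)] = 90*cos(l)/(9*sin(l) - 2)^2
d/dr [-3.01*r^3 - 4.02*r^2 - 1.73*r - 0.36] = -9.03*r^2 - 8.04*r - 1.73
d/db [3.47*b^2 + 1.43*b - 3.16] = 6.94*b + 1.43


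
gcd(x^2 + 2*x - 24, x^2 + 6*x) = x + 6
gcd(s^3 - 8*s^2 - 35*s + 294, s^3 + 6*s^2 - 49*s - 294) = s^2 - s - 42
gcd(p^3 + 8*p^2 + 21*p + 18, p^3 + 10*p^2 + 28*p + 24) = p + 2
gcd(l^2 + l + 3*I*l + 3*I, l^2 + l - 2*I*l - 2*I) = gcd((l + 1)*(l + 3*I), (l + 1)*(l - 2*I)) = l + 1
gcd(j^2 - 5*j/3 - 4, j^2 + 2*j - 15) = j - 3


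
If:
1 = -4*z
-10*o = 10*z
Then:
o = 1/4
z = -1/4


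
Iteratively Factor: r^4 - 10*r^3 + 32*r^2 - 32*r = (r - 2)*(r^3 - 8*r^2 + 16*r) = (r - 4)*(r - 2)*(r^2 - 4*r) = (r - 4)^2*(r - 2)*(r)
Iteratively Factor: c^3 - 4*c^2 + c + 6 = (c + 1)*(c^2 - 5*c + 6) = (c - 3)*(c + 1)*(c - 2)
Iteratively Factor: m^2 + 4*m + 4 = (m + 2)*(m + 2)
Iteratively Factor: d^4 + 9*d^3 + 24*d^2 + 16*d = (d + 4)*(d^3 + 5*d^2 + 4*d) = d*(d + 4)*(d^2 + 5*d + 4) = d*(d + 1)*(d + 4)*(d + 4)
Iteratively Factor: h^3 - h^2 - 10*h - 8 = (h + 1)*(h^2 - 2*h - 8) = (h + 1)*(h + 2)*(h - 4)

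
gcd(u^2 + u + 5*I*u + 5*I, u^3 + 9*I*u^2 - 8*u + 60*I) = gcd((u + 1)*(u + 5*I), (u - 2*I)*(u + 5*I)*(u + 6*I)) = u + 5*I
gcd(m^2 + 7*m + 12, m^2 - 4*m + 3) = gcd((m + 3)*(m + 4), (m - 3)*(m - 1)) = 1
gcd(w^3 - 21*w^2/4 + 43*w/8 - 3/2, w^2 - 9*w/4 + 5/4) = 1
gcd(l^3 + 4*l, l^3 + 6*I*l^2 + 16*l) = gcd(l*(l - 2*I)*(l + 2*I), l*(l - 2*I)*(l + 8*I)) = l^2 - 2*I*l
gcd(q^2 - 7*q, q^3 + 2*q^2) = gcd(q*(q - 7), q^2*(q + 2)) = q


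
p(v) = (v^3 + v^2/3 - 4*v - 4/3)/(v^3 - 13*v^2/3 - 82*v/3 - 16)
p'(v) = (-3*v^2 + 26*v/3 + 82/3)*(v^3 + v^2/3 - 4*v - 4/3)/(v^3 - 13*v^2/3 - 82*v/3 - 16)^2 + (3*v^2 + 2*v/3 - 4)/(v^3 - 13*v^2/3 - 82*v/3 - 16)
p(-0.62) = -1.08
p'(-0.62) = 26.93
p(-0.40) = -0.04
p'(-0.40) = 0.83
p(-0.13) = 0.06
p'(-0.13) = 0.19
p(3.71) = -0.31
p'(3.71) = -0.27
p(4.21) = -0.47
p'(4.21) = -0.35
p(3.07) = -0.17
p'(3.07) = -0.20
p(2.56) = -0.08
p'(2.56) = -0.15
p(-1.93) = 0.03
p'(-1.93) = 0.44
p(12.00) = 2.27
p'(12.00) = -0.33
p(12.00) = 2.27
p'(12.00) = -0.33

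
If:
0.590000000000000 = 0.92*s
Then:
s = 0.64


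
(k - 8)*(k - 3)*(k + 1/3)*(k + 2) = k^4 - 26*k^3/3 - k^2 + 146*k/3 + 16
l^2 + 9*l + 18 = (l + 3)*(l + 6)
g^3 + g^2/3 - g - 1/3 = (g - 1)*(g + 1/3)*(g + 1)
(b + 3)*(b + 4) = b^2 + 7*b + 12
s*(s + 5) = s^2 + 5*s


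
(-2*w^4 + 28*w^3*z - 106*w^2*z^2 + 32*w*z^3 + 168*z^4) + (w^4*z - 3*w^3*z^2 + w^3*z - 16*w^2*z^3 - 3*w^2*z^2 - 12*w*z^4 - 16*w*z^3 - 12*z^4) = w^4*z - 2*w^4 - 3*w^3*z^2 + 29*w^3*z - 16*w^2*z^3 - 109*w^2*z^2 - 12*w*z^4 + 16*w*z^3 + 156*z^4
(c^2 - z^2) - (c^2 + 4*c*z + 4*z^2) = -4*c*z - 5*z^2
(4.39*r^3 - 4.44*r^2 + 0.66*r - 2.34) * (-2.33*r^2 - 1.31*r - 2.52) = -10.2287*r^5 + 4.5943*r^4 - 6.7842*r^3 + 15.7764*r^2 + 1.4022*r + 5.8968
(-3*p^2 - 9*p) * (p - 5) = -3*p^3 + 6*p^2 + 45*p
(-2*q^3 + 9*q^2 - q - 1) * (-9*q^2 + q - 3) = 18*q^5 - 83*q^4 + 24*q^3 - 19*q^2 + 2*q + 3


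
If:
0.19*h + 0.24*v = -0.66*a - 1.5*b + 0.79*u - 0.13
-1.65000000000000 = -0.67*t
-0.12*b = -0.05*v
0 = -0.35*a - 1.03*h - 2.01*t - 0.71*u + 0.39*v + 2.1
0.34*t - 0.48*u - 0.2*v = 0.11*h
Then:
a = 5.87385321922795 - 2.9153081351831*v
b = 0.416666666666667*v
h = 1.96726343192592*v - 7.0845541151663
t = 2.46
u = 3.3679466364669 - 0.867497869816357*v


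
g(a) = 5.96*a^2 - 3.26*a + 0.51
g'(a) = 11.92*a - 3.26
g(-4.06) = 111.99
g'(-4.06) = -51.66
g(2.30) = 24.54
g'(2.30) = 24.16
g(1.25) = 5.75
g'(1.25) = 11.64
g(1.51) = 9.18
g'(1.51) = 14.74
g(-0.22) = 1.52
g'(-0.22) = -5.88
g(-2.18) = 35.94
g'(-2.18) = -29.25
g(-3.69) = 93.69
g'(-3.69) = -47.24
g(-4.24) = 121.48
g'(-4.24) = -53.80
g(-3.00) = 63.93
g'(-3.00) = -39.02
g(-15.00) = 1390.41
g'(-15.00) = -182.06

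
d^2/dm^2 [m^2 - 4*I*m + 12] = 2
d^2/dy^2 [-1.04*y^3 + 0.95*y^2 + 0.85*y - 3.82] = 1.9 - 6.24*y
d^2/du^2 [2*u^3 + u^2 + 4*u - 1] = 12*u + 2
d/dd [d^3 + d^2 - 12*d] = 3*d^2 + 2*d - 12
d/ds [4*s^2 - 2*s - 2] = 8*s - 2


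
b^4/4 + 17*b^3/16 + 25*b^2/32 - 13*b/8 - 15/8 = (b/2 + 1)^2*(b - 5/4)*(b + 3/2)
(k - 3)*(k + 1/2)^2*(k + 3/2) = k^4 - k^3/2 - 23*k^2/4 - 39*k/8 - 9/8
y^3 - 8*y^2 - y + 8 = (y - 8)*(y - 1)*(y + 1)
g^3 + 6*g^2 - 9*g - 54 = (g - 3)*(g + 3)*(g + 6)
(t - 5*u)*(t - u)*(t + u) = t^3 - 5*t^2*u - t*u^2 + 5*u^3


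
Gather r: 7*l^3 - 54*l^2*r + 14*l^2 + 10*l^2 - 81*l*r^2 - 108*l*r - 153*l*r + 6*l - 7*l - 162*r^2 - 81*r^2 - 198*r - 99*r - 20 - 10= 7*l^3 + 24*l^2 - l + r^2*(-81*l - 243) + r*(-54*l^2 - 261*l - 297) - 30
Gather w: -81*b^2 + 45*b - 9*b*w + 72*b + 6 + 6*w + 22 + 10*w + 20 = -81*b^2 + 117*b + w*(16 - 9*b) + 48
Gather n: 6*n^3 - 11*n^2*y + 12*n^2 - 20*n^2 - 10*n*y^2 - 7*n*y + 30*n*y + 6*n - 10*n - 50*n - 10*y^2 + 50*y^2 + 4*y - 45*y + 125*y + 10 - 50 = 6*n^3 + n^2*(-11*y - 8) + n*(-10*y^2 + 23*y - 54) + 40*y^2 + 84*y - 40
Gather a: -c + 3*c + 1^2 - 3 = 2*c - 2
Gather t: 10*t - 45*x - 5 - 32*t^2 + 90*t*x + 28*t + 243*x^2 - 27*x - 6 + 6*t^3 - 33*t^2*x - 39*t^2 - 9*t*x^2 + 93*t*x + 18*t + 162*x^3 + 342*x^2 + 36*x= 6*t^3 + t^2*(-33*x - 71) + t*(-9*x^2 + 183*x + 56) + 162*x^3 + 585*x^2 - 36*x - 11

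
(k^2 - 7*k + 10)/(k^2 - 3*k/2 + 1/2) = 2*(k^2 - 7*k + 10)/(2*k^2 - 3*k + 1)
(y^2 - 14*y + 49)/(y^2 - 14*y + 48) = (y^2 - 14*y + 49)/(y^2 - 14*y + 48)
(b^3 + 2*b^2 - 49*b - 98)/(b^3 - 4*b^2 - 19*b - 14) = (b + 7)/(b + 1)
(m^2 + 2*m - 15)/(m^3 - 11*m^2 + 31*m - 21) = (m + 5)/(m^2 - 8*m + 7)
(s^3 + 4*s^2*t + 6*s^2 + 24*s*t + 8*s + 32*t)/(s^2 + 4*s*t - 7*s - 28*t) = (s^2 + 6*s + 8)/(s - 7)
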